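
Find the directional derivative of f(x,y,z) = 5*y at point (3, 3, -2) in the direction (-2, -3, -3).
-15*sqrt(22)/22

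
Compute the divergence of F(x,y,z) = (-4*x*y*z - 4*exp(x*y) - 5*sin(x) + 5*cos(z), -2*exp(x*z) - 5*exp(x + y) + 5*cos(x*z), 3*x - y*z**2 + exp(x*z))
x*exp(x*z) - 6*y*z - 4*y*exp(x*y) - 5*exp(x + y) - 5*cos(x)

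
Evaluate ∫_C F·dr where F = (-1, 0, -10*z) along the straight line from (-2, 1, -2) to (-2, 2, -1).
15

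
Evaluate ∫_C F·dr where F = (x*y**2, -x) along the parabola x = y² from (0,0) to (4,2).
56/3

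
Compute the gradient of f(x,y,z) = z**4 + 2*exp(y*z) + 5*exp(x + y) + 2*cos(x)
(5*exp(x + y) - 2*sin(x), 2*z*exp(y*z) + 5*exp(x + y), 2*y*exp(y*z) + 4*z**3)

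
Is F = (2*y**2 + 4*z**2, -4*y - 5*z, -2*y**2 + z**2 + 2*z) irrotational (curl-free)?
No, ∇×F = (5 - 4*y, 8*z, -4*y)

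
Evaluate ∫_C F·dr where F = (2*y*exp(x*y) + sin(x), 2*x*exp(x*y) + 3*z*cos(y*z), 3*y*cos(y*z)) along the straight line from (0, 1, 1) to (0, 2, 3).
-3*sin(1) + 3*sin(6)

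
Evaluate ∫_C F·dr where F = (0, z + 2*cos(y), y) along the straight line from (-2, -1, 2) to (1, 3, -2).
-4 + 2*sin(3) + 2*sin(1)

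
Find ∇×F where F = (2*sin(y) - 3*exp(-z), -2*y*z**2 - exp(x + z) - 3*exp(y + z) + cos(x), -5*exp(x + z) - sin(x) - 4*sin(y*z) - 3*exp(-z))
(4*y*z - 4*z*cos(y*z) + exp(x + z) + 3*exp(y + z), 5*exp(x + z) + cos(x) + 3*exp(-z), -exp(x + z) - sin(x) - 2*cos(y))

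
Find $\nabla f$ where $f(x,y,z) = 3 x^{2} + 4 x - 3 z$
(6*x + 4, 0, -3)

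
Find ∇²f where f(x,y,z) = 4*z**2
8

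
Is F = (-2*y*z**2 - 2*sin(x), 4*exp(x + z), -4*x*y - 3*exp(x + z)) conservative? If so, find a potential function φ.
No, ∇×F = (-4*x - 4*exp(x + z), -4*y*z + 4*y + 3*exp(x + z), 2*z**2 + 4*exp(x + z)) ≠ 0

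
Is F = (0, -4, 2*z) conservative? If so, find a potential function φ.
Yes, F is conservative. φ = -4*y + z**2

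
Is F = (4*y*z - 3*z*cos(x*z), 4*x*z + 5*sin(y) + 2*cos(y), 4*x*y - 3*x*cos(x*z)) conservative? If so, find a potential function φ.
Yes, F is conservative. φ = 4*x*y*z + 2*sin(y) - 3*sin(x*z) - 5*cos(y)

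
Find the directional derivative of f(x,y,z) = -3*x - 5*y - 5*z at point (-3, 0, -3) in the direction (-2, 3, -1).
-2*sqrt(14)/7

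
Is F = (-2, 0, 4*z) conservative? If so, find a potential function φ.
Yes, F is conservative. φ = -2*x + 2*z**2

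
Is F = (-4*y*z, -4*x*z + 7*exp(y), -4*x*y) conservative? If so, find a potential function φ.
Yes, F is conservative. φ = -4*x*y*z + 7*exp(y)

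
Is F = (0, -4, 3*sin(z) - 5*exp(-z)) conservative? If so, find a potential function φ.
Yes, F is conservative. φ = -4*y - 3*cos(z) + 5*exp(-z)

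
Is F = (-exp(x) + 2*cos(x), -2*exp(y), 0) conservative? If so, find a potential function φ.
Yes, F is conservative. φ = -exp(x) - 2*exp(y) + 2*sin(x)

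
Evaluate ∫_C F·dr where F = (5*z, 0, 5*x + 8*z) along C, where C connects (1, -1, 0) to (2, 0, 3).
66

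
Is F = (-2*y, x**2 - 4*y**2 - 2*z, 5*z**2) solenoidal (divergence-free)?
No, ∇·F = -8*y + 10*z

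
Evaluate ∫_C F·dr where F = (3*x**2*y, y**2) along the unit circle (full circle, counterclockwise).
-3*pi/4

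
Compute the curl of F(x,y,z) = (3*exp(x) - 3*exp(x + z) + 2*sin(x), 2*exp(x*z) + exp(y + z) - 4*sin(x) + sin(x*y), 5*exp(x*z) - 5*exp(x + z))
(-2*x*exp(x*z) - exp(y + z), -5*z*exp(x*z) + 2*exp(x + z), y*cos(x*y) + 2*z*exp(x*z) - 4*cos(x))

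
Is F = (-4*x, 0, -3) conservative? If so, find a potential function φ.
Yes, F is conservative. φ = -2*x**2 - 3*z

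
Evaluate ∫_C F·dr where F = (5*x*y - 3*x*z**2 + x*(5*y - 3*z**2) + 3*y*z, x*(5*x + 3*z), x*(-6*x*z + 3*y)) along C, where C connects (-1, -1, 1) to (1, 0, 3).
-22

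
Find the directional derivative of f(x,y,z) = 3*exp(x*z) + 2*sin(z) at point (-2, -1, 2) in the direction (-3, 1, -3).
-6*sqrt(19)*cos(2)/19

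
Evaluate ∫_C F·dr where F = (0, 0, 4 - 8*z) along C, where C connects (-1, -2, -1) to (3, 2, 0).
8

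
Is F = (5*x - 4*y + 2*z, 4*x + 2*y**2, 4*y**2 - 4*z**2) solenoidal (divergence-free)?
No, ∇·F = 4*y - 8*z + 5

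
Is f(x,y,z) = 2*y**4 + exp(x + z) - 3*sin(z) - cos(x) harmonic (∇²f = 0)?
No, ∇²f = 24*y**2 + 2*exp(x + z) + 3*sin(z) + cos(x)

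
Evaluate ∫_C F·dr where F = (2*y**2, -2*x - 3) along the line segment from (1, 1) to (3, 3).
10/3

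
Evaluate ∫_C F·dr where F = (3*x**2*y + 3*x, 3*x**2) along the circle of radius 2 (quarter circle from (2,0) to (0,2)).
10 - 3*pi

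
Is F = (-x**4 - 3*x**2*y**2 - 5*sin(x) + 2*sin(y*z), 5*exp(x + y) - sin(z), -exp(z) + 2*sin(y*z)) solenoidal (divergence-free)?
No, ∇·F = -4*x**3 - 6*x*y**2 + 2*y*cos(y*z) - exp(z) + 5*exp(x + y) - 5*cos(x)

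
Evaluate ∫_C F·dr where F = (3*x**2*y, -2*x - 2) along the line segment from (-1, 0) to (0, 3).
-9/4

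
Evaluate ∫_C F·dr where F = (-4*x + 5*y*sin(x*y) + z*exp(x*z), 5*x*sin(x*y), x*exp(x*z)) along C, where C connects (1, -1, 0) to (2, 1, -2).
-7 + exp(-4) - 5*cos(2) + 5*cos(1)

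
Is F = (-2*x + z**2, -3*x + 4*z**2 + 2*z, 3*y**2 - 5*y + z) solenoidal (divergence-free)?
No, ∇·F = -1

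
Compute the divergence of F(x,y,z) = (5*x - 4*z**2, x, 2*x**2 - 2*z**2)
5 - 4*z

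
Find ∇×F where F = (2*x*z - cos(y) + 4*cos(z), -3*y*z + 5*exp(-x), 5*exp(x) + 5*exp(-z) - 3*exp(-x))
(3*y, 2*x - 5*exp(x) - 4*sin(z) - 3*exp(-x), -sin(y) - 5*exp(-x))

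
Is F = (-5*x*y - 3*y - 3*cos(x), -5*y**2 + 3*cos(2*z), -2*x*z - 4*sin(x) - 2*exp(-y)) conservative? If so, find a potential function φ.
No, ∇×F = (6*sin(2*z) + 2*exp(-y), 2*z + 4*cos(x), 5*x + 3) ≠ 0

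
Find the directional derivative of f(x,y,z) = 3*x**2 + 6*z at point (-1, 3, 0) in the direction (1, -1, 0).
-3*sqrt(2)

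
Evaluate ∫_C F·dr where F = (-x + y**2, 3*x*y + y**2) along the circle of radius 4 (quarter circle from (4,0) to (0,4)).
152/3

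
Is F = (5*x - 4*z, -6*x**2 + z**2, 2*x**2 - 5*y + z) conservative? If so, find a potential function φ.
No, ∇×F = (-2*z - 5, -4*x - 4, -12*x) ≠ 0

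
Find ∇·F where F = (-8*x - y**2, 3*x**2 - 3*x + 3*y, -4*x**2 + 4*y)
-5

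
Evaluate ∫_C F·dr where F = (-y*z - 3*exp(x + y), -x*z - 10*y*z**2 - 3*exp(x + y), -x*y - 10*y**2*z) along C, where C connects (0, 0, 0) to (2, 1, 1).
-3*exp(3) - 4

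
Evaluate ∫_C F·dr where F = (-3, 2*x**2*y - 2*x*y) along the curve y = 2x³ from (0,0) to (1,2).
-24/7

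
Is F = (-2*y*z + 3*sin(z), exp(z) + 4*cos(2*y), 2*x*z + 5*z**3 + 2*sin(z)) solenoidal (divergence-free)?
No, ∇·F = 2*x + 15*z**2 - 8*sin(2*y) + 2*cos(z)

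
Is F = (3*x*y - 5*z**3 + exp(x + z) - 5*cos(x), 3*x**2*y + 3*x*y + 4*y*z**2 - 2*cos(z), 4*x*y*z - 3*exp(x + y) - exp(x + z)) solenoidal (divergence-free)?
No, ∇·F = 3*x**2 + 4*x*y + 3*x + 3*y + 4*z**2 + 5*sin(x)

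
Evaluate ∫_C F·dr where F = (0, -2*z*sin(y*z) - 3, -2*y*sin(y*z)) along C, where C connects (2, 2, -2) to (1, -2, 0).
14 - 2*cos(4)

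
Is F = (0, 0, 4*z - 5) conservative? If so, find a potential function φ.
Yes, F is conservative. φ = z*(2*z - 5)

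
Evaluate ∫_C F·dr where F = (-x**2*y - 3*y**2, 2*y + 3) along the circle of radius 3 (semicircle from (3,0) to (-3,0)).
81*pi/8 + 108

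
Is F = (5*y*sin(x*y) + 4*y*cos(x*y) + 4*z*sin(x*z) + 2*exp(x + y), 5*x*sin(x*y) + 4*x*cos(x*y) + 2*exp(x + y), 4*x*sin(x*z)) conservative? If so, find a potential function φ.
Yes, F is conservative. φ = 2*exp(x + y) + 4*sin(x*y) - 5*cos(x*y) - 4*cos(x*z)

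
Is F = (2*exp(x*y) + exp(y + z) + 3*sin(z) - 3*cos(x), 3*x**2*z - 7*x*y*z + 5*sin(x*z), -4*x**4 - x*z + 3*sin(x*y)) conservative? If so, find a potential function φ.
No, ∇×F = (x*(-3*x + 7*y + 3*cos(x*y) - 5*cos(x*z)), 16*x**3 - 3*y*cos(x*y) + z + exp(y + z) + 3*cos(z), 6*x*z - 2*x*exp(x*y) - 7*y*z + 5*z*cos(x*z) - exp(y + z)) ≠ 0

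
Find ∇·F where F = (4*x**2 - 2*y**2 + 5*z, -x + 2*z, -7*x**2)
8*x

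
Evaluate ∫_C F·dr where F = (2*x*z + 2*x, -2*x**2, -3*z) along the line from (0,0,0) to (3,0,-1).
3/2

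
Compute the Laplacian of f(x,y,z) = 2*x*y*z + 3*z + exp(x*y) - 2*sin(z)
x**2*exp(x*y) + y**2*exp(x*y) + 2*sin(z)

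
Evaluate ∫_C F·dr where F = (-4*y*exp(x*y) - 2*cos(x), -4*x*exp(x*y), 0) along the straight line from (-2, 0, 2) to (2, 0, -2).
-4*sin(2)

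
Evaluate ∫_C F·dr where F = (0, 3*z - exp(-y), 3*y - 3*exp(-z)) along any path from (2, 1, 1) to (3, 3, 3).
-4*exp(-1) + 4*exp(-3) + 24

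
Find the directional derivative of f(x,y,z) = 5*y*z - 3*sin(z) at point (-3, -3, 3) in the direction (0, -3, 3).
-3*sqrt(2)*(cos(3) + 10)/2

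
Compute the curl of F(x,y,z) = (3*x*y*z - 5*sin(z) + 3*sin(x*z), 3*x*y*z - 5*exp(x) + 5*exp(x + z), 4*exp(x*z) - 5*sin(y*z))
(-3*x*y - 5*z*cos(y*z) - 5*exp(x + z), 3*x*y + 3*x*cos(x*z) - 4*z*exp(x*z) - 5*cos(z), -3*x*z + 3*y*z - 5*exp(x) + 5*exp(x + z))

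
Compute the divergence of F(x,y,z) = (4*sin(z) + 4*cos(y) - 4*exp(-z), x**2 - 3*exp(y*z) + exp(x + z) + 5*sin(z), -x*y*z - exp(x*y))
-x*y - 3*z*exp(y*z)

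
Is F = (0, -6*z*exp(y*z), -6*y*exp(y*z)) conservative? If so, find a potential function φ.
Yes, F is conservative. φ = -6*exp(y*z)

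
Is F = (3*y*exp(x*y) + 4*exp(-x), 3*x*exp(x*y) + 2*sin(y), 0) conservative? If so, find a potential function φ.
Yes, F is conservative. φ = 3*exp(x*y) - 2*cos(y) - 4*exp(-x)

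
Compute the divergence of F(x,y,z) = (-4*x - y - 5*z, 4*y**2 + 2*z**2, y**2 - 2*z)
8*y - 6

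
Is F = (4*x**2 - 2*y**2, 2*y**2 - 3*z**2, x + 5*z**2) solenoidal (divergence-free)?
No, ∇·F = 8*x + 4*y + 10*z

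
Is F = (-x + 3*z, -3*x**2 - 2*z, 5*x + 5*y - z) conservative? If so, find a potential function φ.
No, ∇×F = (7, -2, -6*x) ≠ 0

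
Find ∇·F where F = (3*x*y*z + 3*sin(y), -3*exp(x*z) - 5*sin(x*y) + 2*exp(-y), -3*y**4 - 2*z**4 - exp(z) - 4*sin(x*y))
-5*x*cos(x*y) + 3*y*z - 8*z**3 - exp(z) - 2*exp(-y)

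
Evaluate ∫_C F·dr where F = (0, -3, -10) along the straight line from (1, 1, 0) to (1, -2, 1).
-1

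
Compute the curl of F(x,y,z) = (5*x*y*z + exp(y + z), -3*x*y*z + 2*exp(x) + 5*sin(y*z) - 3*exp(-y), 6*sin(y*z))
(3*x*y - 5*y*cos(y*z) + 6*z*cos(y*z), 5*x*y + exp(y + z), -5*x*z - 3*y*z + 2*exp(x) - exp(y + z))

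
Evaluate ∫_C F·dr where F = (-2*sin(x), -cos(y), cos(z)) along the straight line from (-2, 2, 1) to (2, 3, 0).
-sin(1) - sin(3) + sin(2)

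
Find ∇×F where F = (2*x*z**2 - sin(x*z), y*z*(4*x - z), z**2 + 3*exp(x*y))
(3*x*exp(x*y) + y*z - y*(4*x - z), 4*x*z - x*cos(x*z) - 3*y*exp(x*y), 4*y*z)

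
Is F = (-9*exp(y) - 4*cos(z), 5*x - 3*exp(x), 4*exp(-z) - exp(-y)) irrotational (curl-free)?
No, ∇×F = (exp(-y), 4*sin(z), -3*exp(x) + 9*exp(y) + 5)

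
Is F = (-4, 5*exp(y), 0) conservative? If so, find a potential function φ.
Yes, F is conservative. φ = -4*x + 5*exp(y)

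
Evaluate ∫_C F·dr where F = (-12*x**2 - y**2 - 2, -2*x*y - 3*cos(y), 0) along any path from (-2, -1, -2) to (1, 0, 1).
-44 - 3*sin(1)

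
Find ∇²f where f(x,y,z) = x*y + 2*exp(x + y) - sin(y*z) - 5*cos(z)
y**2*sin(y*z) + z**2*sin(y*z) + 4*exp(x + y) + 5*cos(z)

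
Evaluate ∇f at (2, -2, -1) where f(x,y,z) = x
(1, 0, 0)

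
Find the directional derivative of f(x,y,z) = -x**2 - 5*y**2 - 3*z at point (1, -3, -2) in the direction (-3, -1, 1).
-27*sqrt(11)/11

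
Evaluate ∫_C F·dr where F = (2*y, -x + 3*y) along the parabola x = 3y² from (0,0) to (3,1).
9/2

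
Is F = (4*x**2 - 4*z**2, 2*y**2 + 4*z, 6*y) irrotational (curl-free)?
No, ∇×F = (2, -8*z, 0)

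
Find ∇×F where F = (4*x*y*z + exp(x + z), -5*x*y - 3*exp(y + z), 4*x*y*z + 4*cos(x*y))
(4*x*z - 4*x*sin(x*y) + 3*exp(y + z), 4*x*y - 4*y*z + 4*y*sin(x*y) + exp(x + z), -4*x*z - 5*y)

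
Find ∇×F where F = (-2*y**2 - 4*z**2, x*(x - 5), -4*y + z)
(-4, -8*z, 2*x + 4*y - 5)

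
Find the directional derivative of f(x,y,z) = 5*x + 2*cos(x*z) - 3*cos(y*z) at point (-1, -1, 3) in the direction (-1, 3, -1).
-sqrt(11)*(34*sin(3) + 5)/11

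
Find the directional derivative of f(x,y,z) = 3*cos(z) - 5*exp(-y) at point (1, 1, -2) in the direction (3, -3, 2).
3*sqrt(22)*(-5 + 2*E*sin(2))*exp(-1)/22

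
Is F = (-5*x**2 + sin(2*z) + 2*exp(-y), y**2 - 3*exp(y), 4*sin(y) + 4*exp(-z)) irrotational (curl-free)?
No, ∇×F = (4*cos(y), 2*cos(2*z), 2*exp(-y))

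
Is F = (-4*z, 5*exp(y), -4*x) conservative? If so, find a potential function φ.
Yes, F is conservative. φ = -4*x*z + 5*exp(y)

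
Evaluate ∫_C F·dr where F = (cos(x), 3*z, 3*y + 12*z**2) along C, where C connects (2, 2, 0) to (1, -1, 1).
-sin(2) + sin(1) + 1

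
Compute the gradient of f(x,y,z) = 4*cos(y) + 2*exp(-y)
(0, -4*sin(y) - 2*exp(-y), 0)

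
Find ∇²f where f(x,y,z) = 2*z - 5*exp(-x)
-5*exp(-x)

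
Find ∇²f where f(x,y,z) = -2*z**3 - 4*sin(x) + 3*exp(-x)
-12*z + 4*sin(x) + 3*exp(-x)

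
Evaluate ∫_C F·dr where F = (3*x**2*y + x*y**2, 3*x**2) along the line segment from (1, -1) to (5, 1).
114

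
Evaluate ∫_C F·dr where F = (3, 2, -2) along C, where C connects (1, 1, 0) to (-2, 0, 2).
-15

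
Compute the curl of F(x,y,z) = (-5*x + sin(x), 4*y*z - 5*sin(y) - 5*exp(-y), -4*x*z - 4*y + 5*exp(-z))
(-4*y - 4, 4*z, 0)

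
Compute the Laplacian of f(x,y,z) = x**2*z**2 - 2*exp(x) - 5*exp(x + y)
2*x**2 + 2*z**2 - 2*exp(x) - 10*exp(x + y)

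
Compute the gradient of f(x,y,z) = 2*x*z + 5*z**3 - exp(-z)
(2*z, 0, 2*x + 15*z**2 + exp(-z))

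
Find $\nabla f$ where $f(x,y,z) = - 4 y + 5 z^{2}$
(0, -4, 10*z)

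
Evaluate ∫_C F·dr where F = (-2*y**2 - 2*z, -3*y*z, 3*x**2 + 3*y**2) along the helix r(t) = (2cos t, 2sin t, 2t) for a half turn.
64/3 + 38*pi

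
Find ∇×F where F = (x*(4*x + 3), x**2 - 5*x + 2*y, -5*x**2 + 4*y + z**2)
(4, 10*x, 2*x - 5)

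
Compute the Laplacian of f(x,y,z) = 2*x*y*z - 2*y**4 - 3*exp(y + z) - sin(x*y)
x**2*sin(x*y) + y**2*sin(x*y) - 24*y**2 - 6*exp(y + z)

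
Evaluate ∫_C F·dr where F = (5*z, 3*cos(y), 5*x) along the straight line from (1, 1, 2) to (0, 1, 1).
-10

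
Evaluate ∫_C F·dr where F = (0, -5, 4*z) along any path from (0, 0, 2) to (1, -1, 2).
5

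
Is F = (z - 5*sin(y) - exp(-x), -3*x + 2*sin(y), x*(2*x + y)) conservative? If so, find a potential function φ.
No, ∇×F = (x, -4*x - y + 1, 5*cos(y) - 3) ≠ 0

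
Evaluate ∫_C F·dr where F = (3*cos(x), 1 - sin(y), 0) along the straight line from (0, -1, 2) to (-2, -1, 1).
-3*sin(2)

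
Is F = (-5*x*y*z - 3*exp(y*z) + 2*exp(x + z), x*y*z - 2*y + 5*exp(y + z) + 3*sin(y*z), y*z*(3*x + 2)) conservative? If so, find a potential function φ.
No, ∇×F = (-x*y - 3*y*cos(y*z) + z*(3*x + 2) - 5*exp(y + z), -5*x*y - 3*y*z - 3*y*exp(y*z) + 2*exp(x + z), z*(5*x + y + 3*exp(y*z))) ≠ 0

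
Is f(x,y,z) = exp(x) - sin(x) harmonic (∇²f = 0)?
No, ∇²f = exp(x) + sin(x)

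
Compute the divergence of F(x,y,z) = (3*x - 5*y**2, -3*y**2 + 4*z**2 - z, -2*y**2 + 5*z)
8 - 6*y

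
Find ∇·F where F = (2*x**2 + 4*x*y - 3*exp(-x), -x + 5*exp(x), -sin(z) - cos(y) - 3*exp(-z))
4*x + 4*y - cos(z) + 3*exp(-z) + 3*exp(-x)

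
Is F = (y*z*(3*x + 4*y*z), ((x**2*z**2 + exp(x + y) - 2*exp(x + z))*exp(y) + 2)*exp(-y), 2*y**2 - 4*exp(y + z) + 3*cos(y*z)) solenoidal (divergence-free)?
No, ∇·F = 3*y*z - 3*y*sin(y*z) + exp(x + y) - 4*exp(y + z) - 2*exp(-y)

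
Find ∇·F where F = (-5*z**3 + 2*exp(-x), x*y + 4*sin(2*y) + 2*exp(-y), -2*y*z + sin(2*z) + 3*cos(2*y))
x - 2*y + 8*cos(2*y) + 2*cos(2*z) - 2*exp(-y) - 2*exp(-x)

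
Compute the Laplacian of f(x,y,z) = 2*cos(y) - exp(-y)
-2*cos(y) - exp(-y)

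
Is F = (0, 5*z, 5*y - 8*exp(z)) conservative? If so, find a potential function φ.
Yes, F is conservative. φ = 5*y*z - 8*exp(z)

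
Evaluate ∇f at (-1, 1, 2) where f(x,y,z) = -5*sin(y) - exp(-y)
(0, -5*cos(1) + exp(-1), 0)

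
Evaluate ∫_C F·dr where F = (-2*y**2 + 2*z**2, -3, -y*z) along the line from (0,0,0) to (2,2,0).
-34/3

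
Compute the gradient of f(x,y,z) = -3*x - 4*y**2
(-3, -8*y, 0)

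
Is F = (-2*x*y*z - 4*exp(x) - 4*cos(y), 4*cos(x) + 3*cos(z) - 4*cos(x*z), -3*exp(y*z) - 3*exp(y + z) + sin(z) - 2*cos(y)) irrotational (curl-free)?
No, ∇×F = (-4*x*sin(x*z) - 3*z*exp(y*z) - 3*exp(y + z) + 2*sin(y) + 3*sin(z), -2*x*y, 2*x*z + 4*z*sin(x*z) - 4*sin(x) - 4*sin(y))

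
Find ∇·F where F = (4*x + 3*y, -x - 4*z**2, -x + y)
4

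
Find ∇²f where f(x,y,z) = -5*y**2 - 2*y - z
-10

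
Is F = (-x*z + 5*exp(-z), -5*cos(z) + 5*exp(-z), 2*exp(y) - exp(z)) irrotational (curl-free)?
No, ∇×F = (2*exp(y) - 5*sin(z) + 5*exp(-z), -x - 5*exp(-z), 0)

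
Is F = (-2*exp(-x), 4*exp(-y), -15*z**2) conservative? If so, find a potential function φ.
Yes, F is conservative. φ = -5*z**3 - 4*exp(-y) + 2*exp(-x)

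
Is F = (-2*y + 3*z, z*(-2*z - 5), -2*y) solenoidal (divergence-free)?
Yes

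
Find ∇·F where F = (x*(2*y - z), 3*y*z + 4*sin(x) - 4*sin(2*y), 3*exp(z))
2*y + 2*z + 3*exp(z) - 8*cos(2*y)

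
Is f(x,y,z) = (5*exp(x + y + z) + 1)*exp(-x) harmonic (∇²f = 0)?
No, ∇²f = (10*exp(x + y + z) + 1)*exp(-x)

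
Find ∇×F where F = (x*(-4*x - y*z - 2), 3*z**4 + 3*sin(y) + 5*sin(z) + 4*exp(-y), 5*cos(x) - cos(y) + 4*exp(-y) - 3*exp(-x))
(-12*z**3 + sin(y) - 5*cos(z) - 4*exp(-y), -x*y + 5*sin(x) - 3*exp(-x), x*z)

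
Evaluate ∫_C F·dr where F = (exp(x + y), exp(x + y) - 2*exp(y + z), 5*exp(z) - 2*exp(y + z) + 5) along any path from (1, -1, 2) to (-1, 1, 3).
-2*exp(4) - 5*exp(2) + 5 + 2*E + 5*exp(3)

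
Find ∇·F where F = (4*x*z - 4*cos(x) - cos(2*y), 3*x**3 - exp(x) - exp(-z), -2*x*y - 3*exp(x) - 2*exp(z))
4*z - 2*exp(z) + 4*sin(x)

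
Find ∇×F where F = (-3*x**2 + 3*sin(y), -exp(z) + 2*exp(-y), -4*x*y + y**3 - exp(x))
(-4*x + 3*y**2 + exp(z), 4*y + exp(x), -3*cos(y))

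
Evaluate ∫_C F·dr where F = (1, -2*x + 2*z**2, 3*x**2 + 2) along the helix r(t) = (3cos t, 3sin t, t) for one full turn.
37*pi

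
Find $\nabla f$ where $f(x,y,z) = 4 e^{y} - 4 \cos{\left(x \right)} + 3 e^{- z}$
(4*sin(x), 4*exp(y), -3*exp(-z))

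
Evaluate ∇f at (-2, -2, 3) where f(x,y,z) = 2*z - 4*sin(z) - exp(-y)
(0, exp(2), 2 - 4*cos(3))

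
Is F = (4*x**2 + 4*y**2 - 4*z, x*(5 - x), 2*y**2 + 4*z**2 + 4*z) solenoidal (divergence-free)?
No, ∇·F = 8*x + 8*z + 4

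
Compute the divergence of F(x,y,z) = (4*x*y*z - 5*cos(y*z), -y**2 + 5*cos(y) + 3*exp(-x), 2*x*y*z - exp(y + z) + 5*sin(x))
2*x*y + 4*y*z - 2*y - exp(y + z) - 5*sin(y)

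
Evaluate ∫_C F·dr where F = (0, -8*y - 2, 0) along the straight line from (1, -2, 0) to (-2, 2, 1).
-8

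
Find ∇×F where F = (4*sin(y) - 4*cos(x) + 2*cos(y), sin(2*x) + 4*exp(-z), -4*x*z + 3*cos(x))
(4*exp(-z), 4*z + 3*sin(x), 2*sin(y) + 2*cos(2*x) - 4*cos(y))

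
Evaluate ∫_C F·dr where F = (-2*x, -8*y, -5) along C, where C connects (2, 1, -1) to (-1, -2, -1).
-9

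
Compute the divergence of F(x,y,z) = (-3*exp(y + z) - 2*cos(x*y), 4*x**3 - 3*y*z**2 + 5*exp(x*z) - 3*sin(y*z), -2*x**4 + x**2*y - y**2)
2*y*sin(x*y) - 3*z**2 - 3*z*cos(y*z)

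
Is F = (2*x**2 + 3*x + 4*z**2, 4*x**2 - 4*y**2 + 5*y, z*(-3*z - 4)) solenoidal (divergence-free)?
No, ∇·F = 4*x - 8*y - 6*z + 4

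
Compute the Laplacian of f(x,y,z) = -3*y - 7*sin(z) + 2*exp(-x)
7*sin(z) + 2*exp(-x)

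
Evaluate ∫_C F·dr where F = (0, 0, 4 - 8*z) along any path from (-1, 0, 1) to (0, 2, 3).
-24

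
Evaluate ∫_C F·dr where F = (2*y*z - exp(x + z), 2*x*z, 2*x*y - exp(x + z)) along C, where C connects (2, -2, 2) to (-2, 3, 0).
-exp(-2) + 16 + exp(4)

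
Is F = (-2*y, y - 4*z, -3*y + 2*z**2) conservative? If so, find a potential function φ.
No, ∇×F = (1, 0, 2) ≠ 0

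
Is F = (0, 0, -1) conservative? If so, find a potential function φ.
Yes, F is conservative. φ = -z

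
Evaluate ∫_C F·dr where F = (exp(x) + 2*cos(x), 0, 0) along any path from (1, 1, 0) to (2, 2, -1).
-E - 2*sin(1) + 2*sin(2) + exp(2)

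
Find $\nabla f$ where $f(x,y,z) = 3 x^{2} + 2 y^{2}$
(6*x, 4*y, 0)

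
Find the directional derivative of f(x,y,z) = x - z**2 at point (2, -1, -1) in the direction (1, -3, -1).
-sqrt(11)/11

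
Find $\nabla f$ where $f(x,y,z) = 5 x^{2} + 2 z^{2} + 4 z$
(10*x, 0, 4*z + 4)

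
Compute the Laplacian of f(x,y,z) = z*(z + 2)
2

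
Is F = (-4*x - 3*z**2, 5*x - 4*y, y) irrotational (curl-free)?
No, ∇×F = (1, -6*z, 5)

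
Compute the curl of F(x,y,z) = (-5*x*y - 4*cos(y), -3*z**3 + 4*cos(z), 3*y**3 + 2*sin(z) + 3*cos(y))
(9*y**2 + 9*z**2 - 3*sin(y) + 4*sin(z), 0, 5*x - 4*sin(y))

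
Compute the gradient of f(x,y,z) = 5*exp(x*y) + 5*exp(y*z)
(5*y*exp(x*y), 5*x*exp(x*y) + 5*z*exp(y*z), 5*y*exp(y*z))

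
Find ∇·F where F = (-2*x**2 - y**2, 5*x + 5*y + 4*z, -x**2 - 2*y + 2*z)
7 - 4*x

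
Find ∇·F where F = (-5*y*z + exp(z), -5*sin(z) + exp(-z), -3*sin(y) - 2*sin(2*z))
-4*cos(2*z)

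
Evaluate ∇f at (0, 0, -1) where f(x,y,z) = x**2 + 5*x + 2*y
(5, 2, 0)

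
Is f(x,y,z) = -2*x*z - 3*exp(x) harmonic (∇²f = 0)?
No, ∇²f = -3*exp(x)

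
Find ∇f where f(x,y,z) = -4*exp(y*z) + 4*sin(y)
(0, -4*z*exp(y*z) + 4*cos(y), -4*y*exp(y*z))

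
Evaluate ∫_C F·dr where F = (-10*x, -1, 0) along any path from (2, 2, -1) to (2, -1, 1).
3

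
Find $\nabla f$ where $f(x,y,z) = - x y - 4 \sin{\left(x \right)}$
(-y - 4*cos(x), -x, 0)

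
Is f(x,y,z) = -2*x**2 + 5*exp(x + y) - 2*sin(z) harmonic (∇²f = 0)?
No, ∇²f = 10*exp(x + y) + 2*sin(z) - 4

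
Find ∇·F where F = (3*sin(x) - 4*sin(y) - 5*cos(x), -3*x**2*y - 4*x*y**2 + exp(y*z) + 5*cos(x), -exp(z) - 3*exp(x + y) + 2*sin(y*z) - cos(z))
-3*x**2 - 8*x*y + 2*y*cos(y*z) + z*exp(y*z) - exp(z) + 5*sin(x) + sin(z) + 3*cos(x)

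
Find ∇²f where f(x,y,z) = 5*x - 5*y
0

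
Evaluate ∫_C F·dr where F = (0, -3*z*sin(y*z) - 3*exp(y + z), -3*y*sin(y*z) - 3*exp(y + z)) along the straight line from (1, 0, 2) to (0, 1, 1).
-3 + 3*cos(1)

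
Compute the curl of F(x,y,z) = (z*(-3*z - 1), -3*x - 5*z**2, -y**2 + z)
(-2*y + 10*z, -6*z - 1, -3)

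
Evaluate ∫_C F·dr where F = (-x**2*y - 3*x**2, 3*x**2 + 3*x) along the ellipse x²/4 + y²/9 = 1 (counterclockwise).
24*pi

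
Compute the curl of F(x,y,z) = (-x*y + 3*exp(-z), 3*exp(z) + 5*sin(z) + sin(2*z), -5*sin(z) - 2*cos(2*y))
(-3*exp(z) + 4*sin(2*y) - 5*cos(z) - 2*cos(2*z), -3*exp(-z), x)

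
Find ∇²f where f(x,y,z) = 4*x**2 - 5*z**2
-2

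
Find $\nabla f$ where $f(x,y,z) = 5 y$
(0, 5, 0)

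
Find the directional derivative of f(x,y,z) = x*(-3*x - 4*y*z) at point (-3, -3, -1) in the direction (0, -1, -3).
12*sqrt(10)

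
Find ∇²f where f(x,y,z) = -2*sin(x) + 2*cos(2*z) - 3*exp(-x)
2*sin(x) - 8*cos(2*z) - 3*exp(-x)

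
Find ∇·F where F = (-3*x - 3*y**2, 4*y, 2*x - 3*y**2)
1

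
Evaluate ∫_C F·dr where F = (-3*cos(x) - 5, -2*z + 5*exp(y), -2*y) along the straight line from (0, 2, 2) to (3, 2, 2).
-15 - 3*sin(3)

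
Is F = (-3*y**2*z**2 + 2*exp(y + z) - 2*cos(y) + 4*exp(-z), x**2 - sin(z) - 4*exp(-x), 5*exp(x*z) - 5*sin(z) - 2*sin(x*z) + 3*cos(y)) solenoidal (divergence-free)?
No, ∇·F = 5*x*exp(x*z) - 2*x*cos(x*z) - 5*cos(z)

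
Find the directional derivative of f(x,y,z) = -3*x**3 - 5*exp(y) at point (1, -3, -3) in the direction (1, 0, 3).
-9*sqrt(10)/10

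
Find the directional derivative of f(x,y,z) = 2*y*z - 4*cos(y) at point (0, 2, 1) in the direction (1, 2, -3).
4*sqrt(14)*(-1 + sin(2))/7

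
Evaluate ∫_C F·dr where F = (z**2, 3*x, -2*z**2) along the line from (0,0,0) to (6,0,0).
0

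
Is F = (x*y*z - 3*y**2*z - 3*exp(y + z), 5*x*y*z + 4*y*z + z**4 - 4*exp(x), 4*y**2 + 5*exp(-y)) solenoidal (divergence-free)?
No, ∇·F = z*(5*x + y + 4)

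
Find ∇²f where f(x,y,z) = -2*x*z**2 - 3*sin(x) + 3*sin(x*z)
-x*(3*x*sin(x*z) + 4) - 3*z**2*sin(x*z) + 3*sin(x)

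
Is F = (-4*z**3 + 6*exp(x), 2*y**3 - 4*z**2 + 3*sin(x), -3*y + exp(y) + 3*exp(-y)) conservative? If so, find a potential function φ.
No, ∇×F = (8*z + exp(y) - 3 - 3*exp(-y), -12*z**2, 3*cos(x)) ≠ 0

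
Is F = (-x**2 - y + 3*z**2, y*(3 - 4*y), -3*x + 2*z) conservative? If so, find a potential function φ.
No, ∇×F = (0, 6*z + 3, 1) ≠ 0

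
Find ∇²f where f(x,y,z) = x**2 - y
2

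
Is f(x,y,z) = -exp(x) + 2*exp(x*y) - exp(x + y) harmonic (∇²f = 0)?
No, ∇²f = 2*x**2*exp(x*y) + 2*y**2*exp(x*y) - exp(x) - 2*exp(x + y)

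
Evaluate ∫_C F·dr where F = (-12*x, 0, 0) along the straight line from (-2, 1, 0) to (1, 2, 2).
18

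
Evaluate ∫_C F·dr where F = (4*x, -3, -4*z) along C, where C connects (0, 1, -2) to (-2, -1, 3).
4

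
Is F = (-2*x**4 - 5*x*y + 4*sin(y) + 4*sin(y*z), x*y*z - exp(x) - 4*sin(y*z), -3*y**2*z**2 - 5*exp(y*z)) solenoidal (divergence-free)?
No, ∇·F = -8*x**3 + x*z - 6*y**2*z - 5*y*exp(y*z) - 5*y - 4*z*cos(y*z)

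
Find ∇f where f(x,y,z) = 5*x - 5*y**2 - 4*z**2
(5, -10*y, -8*z)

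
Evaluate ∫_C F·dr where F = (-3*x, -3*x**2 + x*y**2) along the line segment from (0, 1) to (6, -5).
-36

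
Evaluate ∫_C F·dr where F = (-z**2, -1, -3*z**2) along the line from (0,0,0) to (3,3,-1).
-3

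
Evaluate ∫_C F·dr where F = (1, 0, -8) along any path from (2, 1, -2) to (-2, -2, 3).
-44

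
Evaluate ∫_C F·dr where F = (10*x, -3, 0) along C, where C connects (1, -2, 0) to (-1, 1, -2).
-9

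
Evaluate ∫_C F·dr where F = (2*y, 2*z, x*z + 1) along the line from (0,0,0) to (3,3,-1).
6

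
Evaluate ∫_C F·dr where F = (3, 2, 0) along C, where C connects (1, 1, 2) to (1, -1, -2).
-4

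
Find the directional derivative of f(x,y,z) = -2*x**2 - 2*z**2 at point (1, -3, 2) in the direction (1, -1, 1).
-4*sqrt(3)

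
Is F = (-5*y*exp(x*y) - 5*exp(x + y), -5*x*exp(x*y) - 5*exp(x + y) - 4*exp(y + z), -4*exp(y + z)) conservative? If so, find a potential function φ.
Yes, F is conservative. φ = -5*exp(x*y) - 5*exp(x + y) - 4*exp(y + z)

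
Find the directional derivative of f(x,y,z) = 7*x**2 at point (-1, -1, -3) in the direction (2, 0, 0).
-14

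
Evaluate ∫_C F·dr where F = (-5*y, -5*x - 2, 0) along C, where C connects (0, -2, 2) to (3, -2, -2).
30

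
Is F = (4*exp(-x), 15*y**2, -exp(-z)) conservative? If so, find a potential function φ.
Yes, F is conservative. φ = 5*y**3 + exp(-z) - 4*exp(-x)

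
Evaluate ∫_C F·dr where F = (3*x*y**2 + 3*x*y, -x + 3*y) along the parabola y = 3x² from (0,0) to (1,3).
73/4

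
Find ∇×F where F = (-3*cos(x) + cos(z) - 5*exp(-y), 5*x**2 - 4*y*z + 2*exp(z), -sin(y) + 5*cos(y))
(4*y - 2*exp(z) - 5*sin(y) - cos(y), -sin(z), 10*x - 5*exp(-y))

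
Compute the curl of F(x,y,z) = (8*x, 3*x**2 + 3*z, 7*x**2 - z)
(-3, -14*x, 6*x)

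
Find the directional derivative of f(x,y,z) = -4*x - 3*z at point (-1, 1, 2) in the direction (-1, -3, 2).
-sqrt(14)/7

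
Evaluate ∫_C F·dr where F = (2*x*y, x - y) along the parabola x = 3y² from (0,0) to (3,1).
77/10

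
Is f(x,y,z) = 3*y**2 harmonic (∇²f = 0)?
No, ∇²f = 6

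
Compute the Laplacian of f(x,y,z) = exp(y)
exp(y)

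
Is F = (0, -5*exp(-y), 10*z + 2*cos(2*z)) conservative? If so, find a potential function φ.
Yes, F is conservative. φ = 5*z**2 + sin(2*z) + 5*exp(-y)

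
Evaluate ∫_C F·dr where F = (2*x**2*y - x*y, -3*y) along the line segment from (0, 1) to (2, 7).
-158/3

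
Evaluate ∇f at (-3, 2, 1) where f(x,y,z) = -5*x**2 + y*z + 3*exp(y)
(30, 1 + 3*exp(2), 2)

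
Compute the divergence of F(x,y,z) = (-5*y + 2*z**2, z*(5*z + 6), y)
0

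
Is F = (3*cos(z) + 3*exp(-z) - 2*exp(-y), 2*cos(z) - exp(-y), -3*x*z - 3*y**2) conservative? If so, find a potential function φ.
No, ∇×F = (-6*y + 2*sin(z), 3*z - 3*sin(z) - 3*exp(-z), -2*exp(-y)) ≠ 0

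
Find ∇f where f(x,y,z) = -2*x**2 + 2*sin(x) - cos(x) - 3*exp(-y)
(-4*x + sin(x) + 2*cos(x), 3*exp(-y), 0)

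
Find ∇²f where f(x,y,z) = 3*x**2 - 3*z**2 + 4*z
0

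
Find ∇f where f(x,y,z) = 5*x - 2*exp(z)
(5, 0, -2*exp(z))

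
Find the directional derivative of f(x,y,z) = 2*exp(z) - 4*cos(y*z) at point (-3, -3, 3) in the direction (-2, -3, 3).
3*sqrt(22)*(12*sin(9) + exp(3))/11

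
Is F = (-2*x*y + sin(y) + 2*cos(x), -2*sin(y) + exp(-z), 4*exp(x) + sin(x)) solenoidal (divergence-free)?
No, ∇·F = -2*y - 2*sin(x) - 2*cos(y)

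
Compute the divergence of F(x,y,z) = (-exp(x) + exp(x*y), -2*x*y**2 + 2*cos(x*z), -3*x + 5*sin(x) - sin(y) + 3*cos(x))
-4*x*y + y*exp(x*y) - exp(x)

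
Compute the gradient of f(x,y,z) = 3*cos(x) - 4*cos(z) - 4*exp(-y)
(-3*sin(x), 4*exp(-y), 4*sin(z))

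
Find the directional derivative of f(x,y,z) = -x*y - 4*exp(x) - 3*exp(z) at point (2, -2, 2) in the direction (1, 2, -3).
sqrt(14)*(-2 + 5*exp(2))/14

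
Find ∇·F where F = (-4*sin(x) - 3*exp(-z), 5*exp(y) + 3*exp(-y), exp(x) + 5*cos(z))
5*exp(y) - 5*sin(z) - 4*cos(x) - 3*exp(-y)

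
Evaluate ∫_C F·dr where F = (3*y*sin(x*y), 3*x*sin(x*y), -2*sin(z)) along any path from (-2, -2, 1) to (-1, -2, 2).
3*cos(4) - 2*cos(1) - cos(2)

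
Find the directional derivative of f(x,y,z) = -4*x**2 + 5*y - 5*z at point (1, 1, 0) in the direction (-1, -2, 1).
-7*sqrt(6)/6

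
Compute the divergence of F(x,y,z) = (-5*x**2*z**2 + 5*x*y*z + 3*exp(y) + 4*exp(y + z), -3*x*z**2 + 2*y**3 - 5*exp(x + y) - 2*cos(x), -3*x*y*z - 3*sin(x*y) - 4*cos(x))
-3*x*y - 10*x*z**2 + 6*y**2 + 5*y*z - 5*exp(x + y)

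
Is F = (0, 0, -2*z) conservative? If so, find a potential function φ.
Yes, F is conservative. φ = -z**2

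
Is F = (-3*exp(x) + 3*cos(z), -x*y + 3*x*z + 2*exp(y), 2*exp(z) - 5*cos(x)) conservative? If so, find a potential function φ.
No, ∇×F = (-3*x, -5*sin(x) - 3*sin(z), -y + 3*z) ≠ 0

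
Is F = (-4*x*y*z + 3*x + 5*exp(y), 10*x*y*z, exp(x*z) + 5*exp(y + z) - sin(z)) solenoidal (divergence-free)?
No, ∇·F = 10*x*z + x*exp(x*z) - 4*y*z + 5*exp(y + z) - cos(z) + 3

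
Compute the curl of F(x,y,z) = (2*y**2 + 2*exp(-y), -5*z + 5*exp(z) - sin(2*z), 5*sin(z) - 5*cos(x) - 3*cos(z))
(-5*exp(z) + 2*cos(2*z) + 5, -5*sin(x), -4*y + 2*exp(-y))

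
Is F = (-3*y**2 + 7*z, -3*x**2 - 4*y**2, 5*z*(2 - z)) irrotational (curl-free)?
No, ∇×F = (0, 7, -6*x + 6*y)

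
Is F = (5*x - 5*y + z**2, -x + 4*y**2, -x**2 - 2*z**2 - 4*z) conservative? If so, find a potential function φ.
No, ∇×F = (0, 2*x + 2*z, 4) ≠ 0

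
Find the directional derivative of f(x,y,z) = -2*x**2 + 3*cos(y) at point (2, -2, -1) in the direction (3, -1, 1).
-3*sqrt(11)*(sin(2) + 8)/11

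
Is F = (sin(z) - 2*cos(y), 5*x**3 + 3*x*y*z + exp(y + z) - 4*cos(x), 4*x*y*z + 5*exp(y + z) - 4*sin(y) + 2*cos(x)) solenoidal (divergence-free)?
No, ∇·F = 4*x*y + 3*x*z + 6*exp(y + z)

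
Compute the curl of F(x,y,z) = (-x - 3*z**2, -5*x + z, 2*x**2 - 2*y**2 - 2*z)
(-4*y - 1, -4*x - 6*z, -5)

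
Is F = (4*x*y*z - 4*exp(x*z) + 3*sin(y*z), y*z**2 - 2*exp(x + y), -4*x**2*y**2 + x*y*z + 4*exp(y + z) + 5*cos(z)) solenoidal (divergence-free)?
No, ∇·F = x*y + 4*y*z + z**2 - 4*z*exp(x*z) - 2*exp(x + y) + 4*exp(y + z) - 5*sin(z)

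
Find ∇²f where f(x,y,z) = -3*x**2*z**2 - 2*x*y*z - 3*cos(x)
-6*x**2 - 6*z**2 + 3*cos(x)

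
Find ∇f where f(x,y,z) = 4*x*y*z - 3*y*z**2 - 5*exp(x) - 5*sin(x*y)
(4*y*z - 5*y*cos(x*y) - 5*exp(x), 4*x*z - 5*x*cos(x*y) - 3*z**2, 2*y*(2*x - 3*z))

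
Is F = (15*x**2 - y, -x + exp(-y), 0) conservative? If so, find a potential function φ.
Yes, F is conservative. φ = 5*x**3 - x*y - exp(-y)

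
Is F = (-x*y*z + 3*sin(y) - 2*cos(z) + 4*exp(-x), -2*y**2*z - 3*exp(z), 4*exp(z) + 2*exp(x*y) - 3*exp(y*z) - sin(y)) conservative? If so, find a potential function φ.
No, ∇×F = (2*x*exp(x*y) + 2*y**2 - 3*z*exp(y*z) + 3*exp(z) - cos(y), -x*y - 2*y*exp(x*y) + 2*sin(z), x*z - 3*cos(y)) ≠ 0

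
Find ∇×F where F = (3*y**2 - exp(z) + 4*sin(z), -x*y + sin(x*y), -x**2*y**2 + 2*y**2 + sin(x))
(2*y*(2 - x**2), 2*x*y**2 - exp(z) - cos(x) + 4*cos(z), y*(cos(x*y) - 7))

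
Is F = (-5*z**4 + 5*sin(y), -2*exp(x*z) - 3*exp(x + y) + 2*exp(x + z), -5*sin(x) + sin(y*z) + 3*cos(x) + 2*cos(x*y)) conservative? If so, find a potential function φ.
No, ∇×F = (2*x*exp(x*z) - 2*x*sin(x*y) + z*cos(y*z) - 2*exp(x + z), 2*y*sin(x*y) - 20*z**3 + 3*sin(x) + 5*cos(x), -2*z*exp(x*z) - 3*exp(x + y) + 2*exp(x + z) - 5*cos(y)) ≠ 0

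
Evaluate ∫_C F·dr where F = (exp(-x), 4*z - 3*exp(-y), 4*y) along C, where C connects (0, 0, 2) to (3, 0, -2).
1 - exp(-3)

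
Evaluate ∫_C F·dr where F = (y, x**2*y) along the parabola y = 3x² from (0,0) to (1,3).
4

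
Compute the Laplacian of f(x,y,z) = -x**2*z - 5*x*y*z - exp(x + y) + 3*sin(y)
-2*z - 2*exp(x + y) - 3*sin(y)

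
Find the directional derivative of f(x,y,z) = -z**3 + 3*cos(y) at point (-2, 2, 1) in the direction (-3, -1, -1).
3*sqrt(11)*(sin(2) + 1)/11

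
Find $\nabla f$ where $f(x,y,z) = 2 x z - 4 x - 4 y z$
(2*z - 4, -4*z, 2*x - 4*y)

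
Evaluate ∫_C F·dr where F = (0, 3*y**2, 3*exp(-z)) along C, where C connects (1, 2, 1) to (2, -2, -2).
-3*exp(2) - 16 + 3*exp(-1)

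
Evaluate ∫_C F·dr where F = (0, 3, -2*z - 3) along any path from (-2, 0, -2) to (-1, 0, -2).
0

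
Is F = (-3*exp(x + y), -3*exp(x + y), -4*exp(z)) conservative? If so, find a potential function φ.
Yes, F is conservative. φ = -4*exp(z) - 3*exp(x + y)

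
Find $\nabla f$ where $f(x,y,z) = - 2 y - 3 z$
(0, -2, -3)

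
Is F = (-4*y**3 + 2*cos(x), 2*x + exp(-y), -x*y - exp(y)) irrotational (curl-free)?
No, ∇×F = (-x - exp(y), y, 12*y**2 + 2)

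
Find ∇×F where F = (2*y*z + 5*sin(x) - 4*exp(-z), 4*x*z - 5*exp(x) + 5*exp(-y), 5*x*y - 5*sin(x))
(x, -3*y + 5*cos(x) + 4*exp(-z), 2*z - 5*exp(x))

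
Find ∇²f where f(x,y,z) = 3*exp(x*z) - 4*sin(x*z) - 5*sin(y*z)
3*x**2*exp(x*z) + 4*x**2*sin(x*z) + 5*y**2*sin(y*z) + z**2*(3*exp(x*z) + 4*sin(x*z)) + 5*z**2*sin(y*z)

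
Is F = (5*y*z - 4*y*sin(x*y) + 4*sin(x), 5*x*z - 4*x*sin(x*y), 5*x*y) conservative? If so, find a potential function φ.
Yes, F is conservative. φ = 5*x*y*z - 4*cos(x) + 4*cos(x*y)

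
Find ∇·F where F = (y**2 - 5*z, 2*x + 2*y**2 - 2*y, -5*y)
4*y - 2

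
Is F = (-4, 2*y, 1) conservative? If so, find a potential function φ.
Yes, F is conservative. φ = -4*x + y**2 + z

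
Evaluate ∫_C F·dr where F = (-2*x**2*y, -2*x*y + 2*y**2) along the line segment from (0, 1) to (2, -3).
-64/3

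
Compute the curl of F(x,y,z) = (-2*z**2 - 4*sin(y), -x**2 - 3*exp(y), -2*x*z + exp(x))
(0, -2*z - exp(x), -2*x + 4*cos(y))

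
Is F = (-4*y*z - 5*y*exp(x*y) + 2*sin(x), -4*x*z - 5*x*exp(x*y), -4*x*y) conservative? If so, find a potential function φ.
Yes, F is conservative. φ = -4*x*y*z - 5*exp(x*y) - 2*cos(x)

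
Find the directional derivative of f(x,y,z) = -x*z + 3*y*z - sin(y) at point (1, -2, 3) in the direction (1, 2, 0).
sqrt(5)*(15 - 2*cos(2))/5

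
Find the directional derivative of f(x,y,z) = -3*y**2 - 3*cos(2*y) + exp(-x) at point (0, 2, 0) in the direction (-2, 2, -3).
2*sqrt(17)*(-11 + 6*sin(4))/17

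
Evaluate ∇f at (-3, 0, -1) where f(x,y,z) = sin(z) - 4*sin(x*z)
(4*cos(3), 0, 12*cos(3) + cos(1))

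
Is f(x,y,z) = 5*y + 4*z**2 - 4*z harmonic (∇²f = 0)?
No, ∇²f = 8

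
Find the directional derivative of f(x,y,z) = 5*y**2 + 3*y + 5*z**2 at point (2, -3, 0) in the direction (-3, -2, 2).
54*sqrt(17)/17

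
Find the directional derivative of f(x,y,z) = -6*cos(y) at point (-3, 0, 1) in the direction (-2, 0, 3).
0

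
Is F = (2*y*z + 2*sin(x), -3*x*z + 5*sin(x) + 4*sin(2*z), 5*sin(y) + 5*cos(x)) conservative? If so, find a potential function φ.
No, ∇×F = (3*x + 5*cos(y) - 8*cos(2*z), 2*y + 5*sin(x), -5*z + 5*cos(x)) ≠ 0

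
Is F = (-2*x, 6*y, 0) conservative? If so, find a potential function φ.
Yes, F is conservative. φ = -x**2 + 3*y**2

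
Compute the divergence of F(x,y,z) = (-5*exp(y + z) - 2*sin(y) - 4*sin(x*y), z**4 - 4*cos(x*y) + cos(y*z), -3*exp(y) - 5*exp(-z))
4*x*sin(x*y) - 4*y*cos(x*y) - z*sin(y*z) + 5*exp(-z)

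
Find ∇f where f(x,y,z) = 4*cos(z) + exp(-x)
(-exp(-x), 0, -4*sin(z))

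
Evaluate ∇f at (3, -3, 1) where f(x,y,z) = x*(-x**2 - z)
(-28, 0, -3)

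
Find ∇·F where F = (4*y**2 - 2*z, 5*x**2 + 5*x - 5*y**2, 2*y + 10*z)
10 - 10*y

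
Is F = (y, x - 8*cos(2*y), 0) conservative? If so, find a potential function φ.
Yes, F is conservative. φ = x*y - 4*sin(2*y)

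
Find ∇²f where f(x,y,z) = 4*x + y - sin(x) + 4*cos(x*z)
-4*x**2*cos(x*z) - 4*z**2*cos(x*z) + sin(x)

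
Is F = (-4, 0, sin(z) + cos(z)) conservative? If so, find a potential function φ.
Yes, F is conservative. φ = -4*x + sin(z) - cos(z)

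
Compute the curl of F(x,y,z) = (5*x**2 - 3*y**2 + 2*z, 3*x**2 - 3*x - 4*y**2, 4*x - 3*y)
(-3, -2, 6*x + 6*y - 3)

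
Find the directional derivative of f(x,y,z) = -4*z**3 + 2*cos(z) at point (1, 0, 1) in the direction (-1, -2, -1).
sqrt(6)*(sin(1) + 6)/3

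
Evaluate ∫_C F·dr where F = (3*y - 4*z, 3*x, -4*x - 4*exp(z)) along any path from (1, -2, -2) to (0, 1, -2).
-2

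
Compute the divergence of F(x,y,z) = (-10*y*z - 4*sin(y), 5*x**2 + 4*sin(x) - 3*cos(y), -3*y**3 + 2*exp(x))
3*sin(y)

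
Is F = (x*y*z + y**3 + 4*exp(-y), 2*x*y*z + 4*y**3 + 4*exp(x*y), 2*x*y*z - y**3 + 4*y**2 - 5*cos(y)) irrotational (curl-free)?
No, ∇×F = (-2*x*y + 2*x*z - 3*y**2 + 8*y + 5*sin(y), y*(x - 2*z), -x*z - 3*y**2 + 2*y*z + 4*y*exp(x*y) + 4*exp(-y))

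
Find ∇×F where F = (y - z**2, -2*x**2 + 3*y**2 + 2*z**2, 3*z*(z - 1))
(-4*z, -2*z, -4*x - 1)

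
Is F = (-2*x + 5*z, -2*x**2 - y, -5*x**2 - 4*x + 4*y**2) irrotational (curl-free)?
No, ∇×F = (8*y, 10*x + 9, -4*x)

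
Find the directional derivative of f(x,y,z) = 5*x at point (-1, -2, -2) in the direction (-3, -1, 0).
-3*sqrt(10)/2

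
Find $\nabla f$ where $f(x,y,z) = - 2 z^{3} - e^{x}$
(-exp(x), 0, -6*z**2)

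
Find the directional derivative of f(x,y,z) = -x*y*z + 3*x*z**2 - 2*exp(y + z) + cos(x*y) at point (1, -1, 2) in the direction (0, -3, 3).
sqrt(2)*(15 - sin(1))/2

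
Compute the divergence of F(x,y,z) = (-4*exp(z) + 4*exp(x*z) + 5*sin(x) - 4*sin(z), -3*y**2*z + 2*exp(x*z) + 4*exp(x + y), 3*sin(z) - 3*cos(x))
-6*y*z + 4*z*exp(x*z) + 4*exp(x + y) + 5*cos(x) + 3*cos(z)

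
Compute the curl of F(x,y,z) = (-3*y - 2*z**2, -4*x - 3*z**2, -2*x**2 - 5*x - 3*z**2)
(6*z, 4*x - 4*z + 5, -1)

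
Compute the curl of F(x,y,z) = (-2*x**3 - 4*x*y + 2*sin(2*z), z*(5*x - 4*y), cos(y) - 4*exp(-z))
(-5*x + 4*y - sin(y), 4*cos(2*z), 4*x + 5*z)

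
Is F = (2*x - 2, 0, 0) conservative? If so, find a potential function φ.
Yes, F is conservative. φ = x*(x - 2)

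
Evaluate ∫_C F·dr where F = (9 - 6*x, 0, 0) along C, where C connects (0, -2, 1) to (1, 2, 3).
6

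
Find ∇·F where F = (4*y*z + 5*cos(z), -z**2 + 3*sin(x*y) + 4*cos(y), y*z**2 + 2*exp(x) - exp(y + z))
3*x*cos(x*y) + 2*y*z - exp(y + z) - 4*sin(y)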